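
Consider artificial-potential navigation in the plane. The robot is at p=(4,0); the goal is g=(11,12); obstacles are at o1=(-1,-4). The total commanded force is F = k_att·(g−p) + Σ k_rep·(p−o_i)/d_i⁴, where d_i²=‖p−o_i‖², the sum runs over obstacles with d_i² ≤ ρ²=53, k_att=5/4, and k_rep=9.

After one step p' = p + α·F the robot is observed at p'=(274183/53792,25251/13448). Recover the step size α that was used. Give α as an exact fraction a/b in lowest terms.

F_att = 5/4·(g−p) = 5/4·(7,12) = (8.7500,15.0000)
o1: d²=41 ≤ ρ²=53; F_rep = 9·(5,4)/41² = (0.0268,0.0214)
F = F_att + ΣF_rep = (8.7768,15.0214)
Δp = p'−p = (1.0971,1.8777); α = Δx/Fx = (59015/53792) / (59015/6724) = 1/8
check: Δy/Fy = (25251/13448) / (25251/1681) = 1/8 ✓

α = 1/8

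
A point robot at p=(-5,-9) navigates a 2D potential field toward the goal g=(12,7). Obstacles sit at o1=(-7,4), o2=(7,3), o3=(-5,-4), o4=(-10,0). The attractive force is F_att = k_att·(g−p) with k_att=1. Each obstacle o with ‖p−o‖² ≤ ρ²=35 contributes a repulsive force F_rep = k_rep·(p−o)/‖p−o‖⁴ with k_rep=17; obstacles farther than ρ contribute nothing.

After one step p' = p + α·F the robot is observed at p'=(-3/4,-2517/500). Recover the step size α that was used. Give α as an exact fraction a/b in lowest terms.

α = 1/4

F_att = 1·(g−p) = 1·(17,16) = (17.0000,16.0000)
o1: d²=173 > ρ²=35 → inactive
o2: d²=288 > ρ²=35 → inactive
o3: d²=25 ≤ ρ²=35; F_rep = 17·(0,-5)/25² = (0.0000,-0.1360)
o4: d²=106 > ρ²=35 → inactive
F = F_att + ΣF_rep = (17.0000,15.8640)
Δp = p'−p = (4.2500,3.9660); α = Δx/Fx = (17/4) / (17) = 1/4
check: Δy/Fy = (1983/500) / (1983/125) = 1/4 ✓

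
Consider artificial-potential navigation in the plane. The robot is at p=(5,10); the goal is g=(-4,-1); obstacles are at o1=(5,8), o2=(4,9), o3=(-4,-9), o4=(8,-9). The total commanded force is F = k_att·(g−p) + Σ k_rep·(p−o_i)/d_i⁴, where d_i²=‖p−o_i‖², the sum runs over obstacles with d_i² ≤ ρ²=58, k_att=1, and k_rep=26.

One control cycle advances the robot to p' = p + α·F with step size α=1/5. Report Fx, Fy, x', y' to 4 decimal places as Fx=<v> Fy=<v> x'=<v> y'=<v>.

Fx=-2.5000 Fy=-1.2500 x'=4.5000 y'=9.7500

F_att = 1·(g−p) = 1·(-9,-11) = (-9.0000,-11.0000)
o1: d²=4 ≤ ρ²=58; F_rep = 26·(0,2)/4² = (0.0000,3.2500)
o2: d²=2 ≤ ρ²=58; F_rep = 26·(1,1)/2² = (6.5000,6.5000)
o3: d²=442 > ρ²=58 → inactive
o4: d²=370 > ρ²=58 → inactive
F = F_att + ΣF_rep = (-2.5000,-1.2500)
p' = p + 1/5·F = (4.5000,9.7500)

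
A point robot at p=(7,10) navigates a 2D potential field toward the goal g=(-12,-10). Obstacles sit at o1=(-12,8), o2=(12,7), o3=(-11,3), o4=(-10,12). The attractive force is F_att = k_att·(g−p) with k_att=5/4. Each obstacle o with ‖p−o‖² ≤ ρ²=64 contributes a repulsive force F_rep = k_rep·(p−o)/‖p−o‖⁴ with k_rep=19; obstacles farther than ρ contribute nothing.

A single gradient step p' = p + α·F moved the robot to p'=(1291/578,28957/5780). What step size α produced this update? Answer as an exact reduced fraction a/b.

F_att = 5/4·(g−p) = 5/4·(-19,-20) = (-23.7500,-25.0000)
o1: d²=365 > ρ²=64 → inactive
o2: d²=34 ≤ ρ²=64; F_rep = 19·(-5,3)/34² = (-0.0822,0.0493)
o3: d²=373 > ρ²=64 → inactive
o4: d²=293 > ρ²=64 → inactive
F = F_att + ΣF_rep = (-23.8322,-24.9507)
Δp = p'−p = (-4.7664,-4.9901); α = Δx/Fx = (-2755/578) / (-13775/578) = 1/5
check: Δy/Fy = (-28843/5780) / (-28843/1156) = 1/5 ✓

α = 1/5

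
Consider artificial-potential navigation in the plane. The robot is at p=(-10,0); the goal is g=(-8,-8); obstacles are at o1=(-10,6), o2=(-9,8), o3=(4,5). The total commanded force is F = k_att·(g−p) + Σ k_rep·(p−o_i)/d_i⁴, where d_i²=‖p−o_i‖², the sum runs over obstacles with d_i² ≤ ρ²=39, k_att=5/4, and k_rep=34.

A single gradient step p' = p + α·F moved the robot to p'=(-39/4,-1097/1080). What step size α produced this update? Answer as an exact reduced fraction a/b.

α = 1/10

F_att = 5/4·(g−p) = 5/4·(2,-8) = (2.5000,-10.0000)
o1: d²=36 ≤ ρ²=39; F_rep = 34·(0,-6)/36² = (0.0000,-0.1574)
o2: d²=65 > ρ²=39 → inactive
o3: d²=221 > ρ²=39 → inactive
F = F_att + ΣF_rep = (2.5000,-10.1574)
Δp = p'−p = (0.2500,-1.0157); α = Δx/Fx = (1/4) / (5/2) = 1/10
check: Δy/Fy = (-1097/1080) / (-1097/108) = 1/10 ✓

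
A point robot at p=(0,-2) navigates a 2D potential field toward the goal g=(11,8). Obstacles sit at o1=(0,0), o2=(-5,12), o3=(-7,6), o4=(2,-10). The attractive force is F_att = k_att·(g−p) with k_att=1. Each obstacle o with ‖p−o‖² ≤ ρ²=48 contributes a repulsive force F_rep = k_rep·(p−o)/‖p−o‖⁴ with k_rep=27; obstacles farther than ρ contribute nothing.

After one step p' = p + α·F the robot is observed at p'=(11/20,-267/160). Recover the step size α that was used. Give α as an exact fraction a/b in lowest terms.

F_att = 1·(g−p) = 1·(11,10) = (11.0000,10.0000)
o1: d²=4 ≤ ρ²=48; F_rep = 27·(0,-2)/4² = (0.0000,-3.3750)
o2: d²=221 > ρ²=48 → inactive
o3: d²=113 > ρ²=48 → inactive
o4: d²=68 > ρ²=48 → inactive
F = F_att + ΣF_rep = (11.0000,6.6250)
Δp = p'−p = (0.5500,0.3312); α = Δx/Fx = (11/20) / (11) = 1/20
check: Δy/Fy = (53/160) / (53/8) = 1/20 ✓

α = 1/20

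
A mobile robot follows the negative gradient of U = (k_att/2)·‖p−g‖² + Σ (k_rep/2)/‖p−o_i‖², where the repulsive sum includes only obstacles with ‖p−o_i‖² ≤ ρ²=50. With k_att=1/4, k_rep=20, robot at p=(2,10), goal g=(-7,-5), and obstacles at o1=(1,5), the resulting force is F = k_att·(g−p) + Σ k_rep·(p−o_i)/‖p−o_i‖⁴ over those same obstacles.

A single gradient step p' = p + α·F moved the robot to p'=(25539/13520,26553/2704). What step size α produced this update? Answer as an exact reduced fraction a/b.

F_att = 1/4·(g−p) = 1/4·(-9,-15) = (-2.2500,-3.7500)
o1: d²=26 ≤ ρ²=50; F_rep = 20·(1,5)/26² = (0.0296,0.1479)
F = F_att + ΣF_rep = (-2.2204,-3.6021)
Δp = p'−p = (-0.1110,-0.1801); α = Δx/Fx = (-1501/13520) / (-1501/676) = 1/20
check: Δy/Fy = (-487/2704) / (-2435/676) = 1/20 ✓

α = 1/20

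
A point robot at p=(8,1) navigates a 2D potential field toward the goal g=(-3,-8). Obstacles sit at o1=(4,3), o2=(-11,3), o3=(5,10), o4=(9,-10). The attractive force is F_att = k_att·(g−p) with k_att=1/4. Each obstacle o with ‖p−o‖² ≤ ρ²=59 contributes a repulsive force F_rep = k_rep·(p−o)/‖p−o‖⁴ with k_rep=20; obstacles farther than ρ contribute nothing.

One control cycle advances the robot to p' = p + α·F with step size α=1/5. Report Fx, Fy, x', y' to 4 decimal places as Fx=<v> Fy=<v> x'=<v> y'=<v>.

F_att = 1/4·(g−p) = 1/4·(-11,-9) = (-2.7500,-2.2500)
o1: d²=20 ≤ ρ²=59; F_rep = 20·(4,-2)/20² = (0.2000,-0.1000)
o2: d²=365 > ρ²=59 → inactive
o3: d²=90 > ρ²=59 → inactive
o4: d²=122 > ρ²=59 → inactive
F = F_att + ΣF_rep = (-2.5500,-2.3500)
p' = p + 1/5·F = (7.4900,0.5300)

Fx=-2.5500 Fy=-2.3500 x'=7.4900 y'=0.5300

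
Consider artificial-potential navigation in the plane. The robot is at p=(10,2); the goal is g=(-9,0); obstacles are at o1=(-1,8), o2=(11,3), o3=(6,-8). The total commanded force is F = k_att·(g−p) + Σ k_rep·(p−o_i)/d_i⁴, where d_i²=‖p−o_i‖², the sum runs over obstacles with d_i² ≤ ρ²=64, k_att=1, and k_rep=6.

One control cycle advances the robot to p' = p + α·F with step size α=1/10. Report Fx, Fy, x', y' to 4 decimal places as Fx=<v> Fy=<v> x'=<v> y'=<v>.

Fx=-20.5000 Fy=-3.5000 x'=7.9500 y'=1.6500

F_att = 1·(g−p) = 1·(-19,-2) = (-19.0000,-2.0000)
o1: d²=157 > ρ²=64 → inactive
o2: d²=2 ≤ ρ²=64; F_rep = 6·(-1,-1)/2² = (-1.5000,-1.5000)
o3: d²=116 > ρ²=64 → inactive
F = F_att + ΣF_rep = (-20.5000,-3.5000)
p' = p + 1/10·F = (7.9500,1.6500)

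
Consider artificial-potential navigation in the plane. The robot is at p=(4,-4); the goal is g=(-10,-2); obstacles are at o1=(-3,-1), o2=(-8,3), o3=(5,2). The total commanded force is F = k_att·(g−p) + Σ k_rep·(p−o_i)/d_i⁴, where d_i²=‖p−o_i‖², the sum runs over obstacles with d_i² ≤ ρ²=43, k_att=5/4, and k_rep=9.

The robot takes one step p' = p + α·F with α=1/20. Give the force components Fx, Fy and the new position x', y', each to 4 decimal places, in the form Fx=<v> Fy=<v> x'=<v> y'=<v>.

Fx=-17.5066 Fy=2.4606 x'=3.1247 y'=-3.8770

F_att = 5/4·(g−p) = 5/4·(-14,2) = (-17.5000,2.5000)
o1: d²=58 > ρ²=43 → inactive
o2: d²=193 > ρ²=43 → inactive
o3: d²=37 ≤ ρ²=43; F_rep = 9·(-1,-6)/37² = (-0.0066,-0.0394)
F = F_att + ΣF_rep = (-17.5066,2.4606)
p' = p + 1/20·F = (3.1247,-3.8770)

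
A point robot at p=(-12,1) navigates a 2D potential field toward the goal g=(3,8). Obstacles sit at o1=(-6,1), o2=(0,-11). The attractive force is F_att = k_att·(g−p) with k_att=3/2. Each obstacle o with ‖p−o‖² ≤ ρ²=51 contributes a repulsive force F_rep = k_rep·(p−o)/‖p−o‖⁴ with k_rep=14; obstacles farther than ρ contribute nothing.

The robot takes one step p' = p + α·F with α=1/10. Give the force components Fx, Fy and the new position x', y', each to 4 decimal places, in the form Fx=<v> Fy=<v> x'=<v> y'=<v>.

Fx=22.4352 Fy=10.5000 x'=-9.7565 y'=2.0500

F_att = 3/2·(g−p) = 3/2·(15,7) = (22.5000,10.5000)
o1: d²=36 ≤ ρ²=51; F_rep = 14·(-6,0)/36² = (-0.0648,0.0000)
o2: d²=288 > ρ²=51 → inactive
F = F_att + ΣF_rep = (22.4352,10.5000)
p' = p + 1/10·F = (-9.7565,2.0500)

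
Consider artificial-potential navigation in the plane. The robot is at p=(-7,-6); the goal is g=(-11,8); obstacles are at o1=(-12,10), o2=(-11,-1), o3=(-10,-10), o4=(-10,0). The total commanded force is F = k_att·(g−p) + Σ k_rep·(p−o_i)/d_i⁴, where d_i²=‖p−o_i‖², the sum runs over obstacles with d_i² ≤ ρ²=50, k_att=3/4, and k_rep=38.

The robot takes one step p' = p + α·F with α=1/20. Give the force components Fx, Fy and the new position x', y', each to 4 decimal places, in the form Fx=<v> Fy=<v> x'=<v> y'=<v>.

F_att = 3/4·(g−p) = 3/4·(-4,14) = (-3.0000,10.5000)
o1: d²=281 > ρ²=50 → inactive
o2: d²=41 ≤ ρ²=50; F_rep = 38·(4,-5)/41² = (0.0904,-0.1130)
o3: d²=25 ≤ ρ²=50; F_rep = 38·(3,4)/25² = (0.1824,0.2432)
o4: d²=45 ≤ ρ²=50; F_rep = 38·(3,-6)/45² = (0.0563,-0.1126)
F = F_att + ΣF_rep = (-2.6709,10.5176)
p' = p + 1/20·F = (-7.1335,-5.4741)

Fx=-2.6709 Fy=10.5176 x'=-7.1335 y'=-5.4741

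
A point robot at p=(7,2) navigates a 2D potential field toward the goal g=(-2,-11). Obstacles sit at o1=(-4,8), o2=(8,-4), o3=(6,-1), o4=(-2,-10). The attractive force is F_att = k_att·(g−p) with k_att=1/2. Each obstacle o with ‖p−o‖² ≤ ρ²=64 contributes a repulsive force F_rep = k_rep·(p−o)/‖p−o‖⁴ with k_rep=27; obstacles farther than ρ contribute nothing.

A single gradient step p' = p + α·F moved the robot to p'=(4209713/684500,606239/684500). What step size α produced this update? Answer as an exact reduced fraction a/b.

α = 1/5

F_att = 1/2·(g−p) = 1/2·(-9,-13) = (-4.5000,-6.5000)
o1: d²=157 > ρ²=64 → inactive
o2: d²=37 ≤ ρ²=64; F_rep = 27·(-1,6)/37² = (-0.0197,0.1183)
o3: d²=10 ≤ ρ²=64; F_rep = 27·(1,3)/10² = (0.2700,0.8100)
o4: d²=225 > ρ²=64 → inactive
F = F_att + ΣF_rep = (-4.2497,-5.5717)
Δp = p'−p = (-0.8499,-1.1143); α = Δx/Fx = (-581787/684500) / (-581787/136900) = 1/5
check: Δy/Fy = (-762761/684500) / (-762761/136900) = 1/5 ✓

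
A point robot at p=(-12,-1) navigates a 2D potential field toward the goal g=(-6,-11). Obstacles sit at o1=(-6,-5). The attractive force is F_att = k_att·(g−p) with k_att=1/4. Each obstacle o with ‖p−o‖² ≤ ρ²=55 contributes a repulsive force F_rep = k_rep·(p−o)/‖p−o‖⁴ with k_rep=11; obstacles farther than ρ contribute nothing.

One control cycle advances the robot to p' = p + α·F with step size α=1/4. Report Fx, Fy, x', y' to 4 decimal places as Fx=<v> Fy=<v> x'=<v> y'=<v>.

Fx=1.4756 Fy=-2.4837 x'=-11.6311 y'=-1.6209

F_att = 1/4·(g−p) = 1/4·(6,-10) = (1.5000,-2.5000)
o1: d²=52 ≤ ρ²=55; F_rep = 11·(-6,4)/52² = (-0.0244,0.0163)
F = F_att + ΣF_rep = (1.4756,-2.4837)
p' = p + 1/4·F = (-11.6311,-1.6209)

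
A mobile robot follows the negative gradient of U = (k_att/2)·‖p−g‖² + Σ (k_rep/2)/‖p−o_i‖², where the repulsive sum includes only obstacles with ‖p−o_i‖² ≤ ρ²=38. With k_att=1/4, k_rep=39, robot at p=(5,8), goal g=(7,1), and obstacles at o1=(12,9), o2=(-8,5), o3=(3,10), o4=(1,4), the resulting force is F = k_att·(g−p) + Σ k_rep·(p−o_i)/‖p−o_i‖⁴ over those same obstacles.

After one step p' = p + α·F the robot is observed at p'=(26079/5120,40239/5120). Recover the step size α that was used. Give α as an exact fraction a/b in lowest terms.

α = 1/20

F_att = 1/4·(g−p) = 1/4·(2,-7) = (0.5000,-1.7500)
o1: d²=50 > ρ²=38 → inactive
o2: d²=178 > ρ²=38 → inactive
o3: d²=8 ≤ ρ²=38; F_rep = 39·(2,-2)/8² = (1.2188,-1.2188)
o4: d²=32 ≤ ρ²=38; F_rep = 39·(4,4)/32² = (0.1523,0.1523)
F = F_att + ΣF_rep = (1.8711,-2.8164)
Δp = p'−p = (0.0936,-0.1408); α = Δx/Fx = (479/5120) / (479/256) = 1/20
check: Δy/Fy = (-721/5120) / (-721/256) = 1/20 ✓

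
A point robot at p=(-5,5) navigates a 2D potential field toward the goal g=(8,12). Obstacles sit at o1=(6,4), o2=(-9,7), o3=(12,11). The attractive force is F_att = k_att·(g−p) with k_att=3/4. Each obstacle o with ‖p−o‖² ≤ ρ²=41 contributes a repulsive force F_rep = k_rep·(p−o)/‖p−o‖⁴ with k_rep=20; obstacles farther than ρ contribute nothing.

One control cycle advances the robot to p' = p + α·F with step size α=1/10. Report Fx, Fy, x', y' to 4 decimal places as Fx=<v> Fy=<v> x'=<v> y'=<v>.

F_att = 3/4·(g−p) = 3/4·(13,7) = (9.7500,5.2500)
o1: d²=122 > ρ²=41 → inactive
o2: d²=20 ≤ ρ²=41; F_rep = 20·(4,-2)/20² = (0.2000,-0.1000)
o3: d²=325 > ρ²=41 → inactive
F = F_att + ΣF_rep = (9.9500,5.1500)
p' = p + 1/10·F = (-4.0050,5.5150)

Fx=9.9500 Fy=5.1500 x'=-4.0050 y'=5.5150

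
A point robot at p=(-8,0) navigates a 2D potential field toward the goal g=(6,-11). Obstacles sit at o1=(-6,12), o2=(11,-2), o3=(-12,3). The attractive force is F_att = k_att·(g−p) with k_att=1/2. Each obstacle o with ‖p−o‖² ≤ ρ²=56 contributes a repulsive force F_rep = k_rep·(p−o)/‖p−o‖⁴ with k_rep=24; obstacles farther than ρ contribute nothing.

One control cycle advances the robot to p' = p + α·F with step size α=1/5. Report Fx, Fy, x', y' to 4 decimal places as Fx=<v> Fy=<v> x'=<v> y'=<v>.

F_att = 1/2·(g−p) = 1/2·(14,-11) = (7.0000,-5.5000)
o1: d²=148 > ρ²=56 → inactive
o2: d²=365 > ρ²=56 → inactive
o3: d²=25 ≤ ρ²=56; F_rep = 24·(4,-3)/25² = (0.1536,-0.1152)
F = F_att + ΣF_rep = (7.1536,-5.6152)
p' = p + 1/5·F = (-6.5693,-1.1230)

Fx=7.1536 Fy=-5.6152 x'=-6.5693 y'=-1.1230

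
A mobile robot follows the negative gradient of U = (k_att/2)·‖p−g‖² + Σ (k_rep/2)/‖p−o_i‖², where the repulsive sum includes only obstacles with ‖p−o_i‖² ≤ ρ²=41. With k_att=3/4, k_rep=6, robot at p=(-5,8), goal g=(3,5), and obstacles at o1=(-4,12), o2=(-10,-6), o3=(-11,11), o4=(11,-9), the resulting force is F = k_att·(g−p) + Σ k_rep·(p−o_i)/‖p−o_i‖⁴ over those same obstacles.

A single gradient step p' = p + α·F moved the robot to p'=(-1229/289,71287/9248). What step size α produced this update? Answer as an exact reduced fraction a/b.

α = 1/8

F_att = 3/4·(g−p) = 3/4·(8,-3) = (6.0000,-2.2500)
o1: d²=17 ≤ ρ²=41; F_rep = 6·(-1,-4)/17² = (-0.0208,-0.0830)
o2: d²=221 > ρ²=41 → inactive
o3: d²=45 > ρ²=41 → inactive
o4: d²=545 > ρ²=41 → inactive
F = F_att + ΣF_rep = (5.9792,-2.3330)
Δp = p'−p = (0.7474,-0.2916); α = Δx/Fx = (216/289) / (1728/289) = 1/8
check: Δy/Fy = (-2697/9248) / (-2697/1156) = 1/8 ✓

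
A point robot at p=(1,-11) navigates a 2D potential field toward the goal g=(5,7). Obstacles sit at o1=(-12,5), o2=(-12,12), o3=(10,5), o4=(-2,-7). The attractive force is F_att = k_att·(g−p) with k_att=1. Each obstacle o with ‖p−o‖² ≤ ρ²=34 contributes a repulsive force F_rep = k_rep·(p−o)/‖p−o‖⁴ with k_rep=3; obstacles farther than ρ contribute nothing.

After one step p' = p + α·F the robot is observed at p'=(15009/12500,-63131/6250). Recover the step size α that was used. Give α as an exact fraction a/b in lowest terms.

α = 1/20

F_att = 1·(g−p) = 1·(4,18) = (4.0000,18.0000)
o1: d²=425 > ρ²=34 → inactive
o2: d²=698 > ρ²=34 → inactive
o3: d²=337 > ρ²=34 → inactive
o4: d²=25 ≤ ρ²=34; F_rep = 3·(3,-4)/25² = (0.0144,-0.0192)
F = F_att + ΣF_rep = (4.0144,17.9808)
Δp = p'−p = (0.2007,0.8990); α = Δx/Fx = (2509/12500) / (2509/625) = 1/20
check: Δy/Fy = (5619/6250) / (11238/625) = 1/20 ✓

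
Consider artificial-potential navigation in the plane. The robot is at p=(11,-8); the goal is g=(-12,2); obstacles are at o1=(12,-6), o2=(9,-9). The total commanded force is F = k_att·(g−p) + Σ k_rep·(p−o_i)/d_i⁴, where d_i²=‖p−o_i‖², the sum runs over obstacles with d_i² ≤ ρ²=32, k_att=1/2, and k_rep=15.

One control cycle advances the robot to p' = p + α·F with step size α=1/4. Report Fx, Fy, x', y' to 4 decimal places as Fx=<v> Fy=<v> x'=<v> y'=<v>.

Fx=-10.9000 Fy=4.4000 x'=8.2750 y'=-6.9000

F_att = 1/2·(g−p) = 1/2·(-23,10) = (-11.5000,5.0000)
o1: d²=5 ≤ ρ²=32; F_rep = 15·(-1,-2)/5² = (-0.6000,-1.2000)
o2: d²=5 ≤ ρ²=32; F_rep = 15·(2,1)/5² = (1.2000,0.6000)
F = F_att + ΣF_rep = (-10.9000,4.4000)
p' = p + 1/4·F = (8.2750,-6.9000)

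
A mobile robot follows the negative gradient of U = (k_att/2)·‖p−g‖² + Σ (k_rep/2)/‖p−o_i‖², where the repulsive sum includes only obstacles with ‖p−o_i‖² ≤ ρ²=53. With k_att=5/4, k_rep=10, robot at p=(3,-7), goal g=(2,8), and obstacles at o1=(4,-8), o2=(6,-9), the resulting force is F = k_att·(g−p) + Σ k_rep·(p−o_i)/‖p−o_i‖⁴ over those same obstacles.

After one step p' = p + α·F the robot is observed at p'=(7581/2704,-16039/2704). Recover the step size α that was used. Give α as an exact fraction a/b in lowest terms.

α = 1/20

F_att = 5/4·(g−p) = 5/4·(-1,15) = (-1.2500,18.7500)
o1: d²=2 ≤ ρ²=53; F_rep = 10·(-1,1)/2² = (-2.5000,2.5000)
o2: d²=13 ≤ ρ²=53; F_rep = 10·(-3,2)/13² = (-0.1775,0.1183)
F = F_att + ΣF_rep = (-3.9275,21.3683)
Δp = p'−p = (-0.1964,1.0684); α = Δx/Fx = (-531/2704) / (-2655/676) = 1/20
check: Δy/Fy = (2889/2704) / (14445/676) = 1/20 ✓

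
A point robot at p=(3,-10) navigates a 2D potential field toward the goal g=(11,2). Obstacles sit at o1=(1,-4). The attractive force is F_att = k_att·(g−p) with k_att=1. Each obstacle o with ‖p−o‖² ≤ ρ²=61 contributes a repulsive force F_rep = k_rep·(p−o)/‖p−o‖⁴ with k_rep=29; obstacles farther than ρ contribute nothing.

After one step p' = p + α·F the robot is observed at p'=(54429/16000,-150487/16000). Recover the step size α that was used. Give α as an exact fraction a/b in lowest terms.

F_att = 1·(g−p) = 1·(8,12) = (8.0000,12.0000)
o1: d²=40 ≤ ρ²=61; F_rep = 29·(2,-6)/40² = (0.0362,-0.1087)
F = F_att + ΣF_rep = (8.0363,11.8912)
Δp = p'−p = (0.4018,0.5946); α = Δx/Fx = (6429/16000) / (6429/800) = 1/20
check: Δy/Fy = (9513/16000) / (9513/800) = 1/20 ✓

α = 1/20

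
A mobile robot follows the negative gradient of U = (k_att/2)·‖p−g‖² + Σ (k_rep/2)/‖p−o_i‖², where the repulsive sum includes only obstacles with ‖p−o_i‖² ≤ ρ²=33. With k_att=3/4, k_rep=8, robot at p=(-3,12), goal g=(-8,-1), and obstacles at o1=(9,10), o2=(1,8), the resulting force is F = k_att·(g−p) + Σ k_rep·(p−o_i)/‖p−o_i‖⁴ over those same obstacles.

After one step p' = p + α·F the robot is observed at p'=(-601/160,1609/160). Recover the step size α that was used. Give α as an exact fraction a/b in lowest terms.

F_att = 3/4·(g−p) = 3/4·(-5,-13) = (-3.7500,-9.7500)
o1: d²=148 > ρ²=33 → inactive
o2: d²=32 ≤ ρ²=33; F_rep = 8·(-4,4)/32² = (-0.0312,0.0312)
F = F_att + ΣF_rep = (-3.7812,-9.7188)
Δp = p'−p = (-0.7562,-1.9438); α = Δx/Fx = (-121/160) / (-121/32) = 1/5
check: Δy/Fy = (-311/160) / (-311/32) = 1/5 ✓

α = 1/5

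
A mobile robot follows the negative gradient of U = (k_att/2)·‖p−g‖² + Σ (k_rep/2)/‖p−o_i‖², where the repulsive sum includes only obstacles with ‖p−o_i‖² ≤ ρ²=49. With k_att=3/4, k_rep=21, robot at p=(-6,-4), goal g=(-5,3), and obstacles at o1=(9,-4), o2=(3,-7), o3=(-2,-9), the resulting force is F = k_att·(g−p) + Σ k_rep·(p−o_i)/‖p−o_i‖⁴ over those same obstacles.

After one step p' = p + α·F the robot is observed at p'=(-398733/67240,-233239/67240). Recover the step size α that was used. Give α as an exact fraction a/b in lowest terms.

F_att = 3/4·(g−p) = 3/4·(1,7) = (0.7500,5.2500)
o1: d²=225 > ρ²=49 → inactive
o2: d²=90 > ρ²=49 → inactive
o3: d²=41 ≤ ρ²=49; F_rep = 21·(-4,5)/41² = (-0.0500,0.0625)
F = F_att + ΣF_rep = (0.7000,5.3125)
Δp = p'−p = (0.0700,0.5312); α = Δx/Fx = (4707/67240) / (4707/6724) = 1/10
check: Δy/Fy = (35721/67240) / (35721/6724) = 1/10 ✓

α = 1/10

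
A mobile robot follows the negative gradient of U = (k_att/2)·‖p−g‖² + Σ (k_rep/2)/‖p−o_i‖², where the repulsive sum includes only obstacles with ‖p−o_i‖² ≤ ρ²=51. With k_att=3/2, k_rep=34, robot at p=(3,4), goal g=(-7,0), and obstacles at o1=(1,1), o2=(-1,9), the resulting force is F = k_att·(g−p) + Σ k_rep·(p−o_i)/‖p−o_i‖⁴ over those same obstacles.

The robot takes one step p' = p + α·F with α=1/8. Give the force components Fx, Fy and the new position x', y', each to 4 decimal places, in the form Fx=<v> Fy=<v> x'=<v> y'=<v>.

F_att = 3/2·(g−p) = 3/2·(-10,-4) = (-15.0000,-6.0000)
o1: d²=13 ≤ ρ²=51; F_rep = 34·(2,3)/13² = (0.4024,0.6036)
o2: d²=41 ≤ ρ²=51; F_rep = 34·(4,-5)/41² = (0.0809,-0.1011)
F = F_att + ΣF_rep = (-14.5167,-5.4976)
p' = p + 1/8·F = (1.1854,3.3128)

Fx=-14.5167 Fy=-5.4976 x'=1.1854 y'=3.3128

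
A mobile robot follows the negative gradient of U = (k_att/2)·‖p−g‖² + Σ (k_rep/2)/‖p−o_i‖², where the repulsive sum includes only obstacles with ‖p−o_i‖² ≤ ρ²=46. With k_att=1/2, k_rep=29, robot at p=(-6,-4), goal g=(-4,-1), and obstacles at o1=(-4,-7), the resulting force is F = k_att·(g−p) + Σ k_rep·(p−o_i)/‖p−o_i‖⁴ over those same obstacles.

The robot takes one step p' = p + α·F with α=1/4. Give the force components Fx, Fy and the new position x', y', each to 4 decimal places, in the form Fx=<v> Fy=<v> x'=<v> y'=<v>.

F_att = 1/2·(g−p) = 1/2·(2,3) = (1.0000,1.5000)
o1: d²=13 ≤ ρ²=46; F_rep = 29·(-2,3)/13² = (-0.3432,0.5148)
F = F_att + ΣF_rep = (0.6568,2.0148)
p' = p + 1/4·F = (-5.8358,-3.4963)

Fx=0.6568 Fy=2.0148 x'=-5.8358 y'=-3.4963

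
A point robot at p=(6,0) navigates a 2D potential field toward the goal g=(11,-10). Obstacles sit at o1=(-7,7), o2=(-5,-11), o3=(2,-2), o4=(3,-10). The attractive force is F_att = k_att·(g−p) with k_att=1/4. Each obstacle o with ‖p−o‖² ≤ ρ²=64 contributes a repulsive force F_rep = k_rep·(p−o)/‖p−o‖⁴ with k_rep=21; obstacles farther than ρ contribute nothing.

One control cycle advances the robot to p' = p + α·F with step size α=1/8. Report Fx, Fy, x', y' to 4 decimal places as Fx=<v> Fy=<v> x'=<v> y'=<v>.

Fx=1.4600 Fy=-2.3950 x'=6.1825 y'=-0.2994

F_att = 1/4·(g−p) = 1/4·(5,-10) = (1.2500,-2.5000)
o1: d²=218 > ρ²=64 → inactive
o2: d²=242 > ρ²=64 → inactive
o3: d²=20 ≤ ρ²=64; F_rep = 21·(4,2)/20² = (0.2100,0.1050)
o4: d²=109 > ρ²=64 → inactive
F = F_att + ΣF_rep = (1.4600,-2.3950)
p' = p + 1/8·F = (6.1825,-0.2994)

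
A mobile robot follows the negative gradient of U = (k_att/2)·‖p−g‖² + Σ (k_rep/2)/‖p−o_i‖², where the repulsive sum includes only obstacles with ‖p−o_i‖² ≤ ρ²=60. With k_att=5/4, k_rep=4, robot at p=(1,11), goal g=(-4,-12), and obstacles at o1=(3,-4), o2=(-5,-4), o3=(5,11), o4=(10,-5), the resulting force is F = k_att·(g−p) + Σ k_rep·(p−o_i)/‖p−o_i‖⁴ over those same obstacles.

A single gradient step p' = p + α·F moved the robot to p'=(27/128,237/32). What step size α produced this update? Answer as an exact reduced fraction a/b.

α = 1/8

F_att = 5/4·(g−p) = 5/4·(-5,-23) = (-6.2500,-28.7500)
o1: d²=229 > ρ²=60 → inactive
o2: d²=261 > ρ²=60 → inactive
o3: d²=16 ≤ ρ²=60; F_rep = 4·(-4,0)/16² = (-0.0625,0.0000)
o4: d²=337 > ρ²=60 → inactive
F = F_att + ΣF_rep = (-6.3125,-28.7500)
Δp = p'−p = (-0.7891,-3.5938); α = Δx/Fx = (-101/128) / (-101/16) = 1/8
check: Δy/Fy = (-115/32) / (-115/4) = 1/8 ✓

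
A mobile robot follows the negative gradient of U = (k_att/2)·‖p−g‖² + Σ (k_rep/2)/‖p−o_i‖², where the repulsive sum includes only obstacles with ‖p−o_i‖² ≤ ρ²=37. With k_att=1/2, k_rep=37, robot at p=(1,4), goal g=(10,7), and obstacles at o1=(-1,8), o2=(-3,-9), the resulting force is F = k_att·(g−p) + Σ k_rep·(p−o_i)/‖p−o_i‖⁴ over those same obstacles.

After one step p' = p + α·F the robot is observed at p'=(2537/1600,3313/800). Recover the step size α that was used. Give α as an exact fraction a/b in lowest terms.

α = 1/8

F_att = 1/2·(g−p) = 1/2·(9,3) = (4.5000,1.5000)
o1: d²=20 ≤ ρ²=37; F_rep = 37·(2,-4)/20² = (0.1850,-0.3700)
o2: d²=185 > ρ²=37 → inactive
F = F_att + ΣF_rep = (4.6850,1.1300)
Δp = p'−p = (0.5856,0.1412); α = Δx/Fx = (937/1600) / (937/200) = 1/8
check: Δy/Fy = (113/800) / (113/100) = 1/8 ✓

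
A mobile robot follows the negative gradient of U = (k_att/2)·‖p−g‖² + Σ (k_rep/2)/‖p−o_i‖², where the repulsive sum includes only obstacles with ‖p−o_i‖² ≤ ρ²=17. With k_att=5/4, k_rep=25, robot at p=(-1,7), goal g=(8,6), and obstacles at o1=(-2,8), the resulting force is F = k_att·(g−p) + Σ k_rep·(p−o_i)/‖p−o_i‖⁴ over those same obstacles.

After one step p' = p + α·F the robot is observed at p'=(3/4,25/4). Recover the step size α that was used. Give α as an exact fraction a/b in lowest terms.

α = 1/10

F_att = 5/4·(g−p) = 5/4·(9,-1) = (11.2500,-1.2500)
o1: d²=2 ≤ ρ²=17; F_rep = 25·(1,-1)/2² = (6.2500,-6.2500)
F = F_att + ΣF_rep = (17.5000,-7.5000)
Δp = p'−p = (1.7500,-0.7500); α = Δx/Fx = (7/4) / (35/2) = 1/10
check: Δy/Fy = (-3/4) / (-15/2) = 1/10 ✓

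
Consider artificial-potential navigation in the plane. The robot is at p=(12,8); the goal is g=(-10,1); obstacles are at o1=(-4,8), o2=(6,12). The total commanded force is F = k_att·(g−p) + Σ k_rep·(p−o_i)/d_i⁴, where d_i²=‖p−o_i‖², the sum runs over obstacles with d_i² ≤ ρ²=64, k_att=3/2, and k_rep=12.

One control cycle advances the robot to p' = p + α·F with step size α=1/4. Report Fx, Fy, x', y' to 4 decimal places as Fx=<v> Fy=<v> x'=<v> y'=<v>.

F_att = 3/2·(g−p) = 3/2·(-22,-7) = (-33.0000,-10.5000)
o1: d²=256 > ρ²=64 → inactive
o2: d²=52 ≤ ρ²=64; F_rep = 12·(6,-4)/52² = (0.0266,-0.0178)
F = F_att + ΣF_rep = (-32.9734,-10.5178)
p' = p + 1/4·F = (3.7567,5.3706)

Fx=-32.9734 Fy=-10.5178 x'=3.7567 y'=5.3706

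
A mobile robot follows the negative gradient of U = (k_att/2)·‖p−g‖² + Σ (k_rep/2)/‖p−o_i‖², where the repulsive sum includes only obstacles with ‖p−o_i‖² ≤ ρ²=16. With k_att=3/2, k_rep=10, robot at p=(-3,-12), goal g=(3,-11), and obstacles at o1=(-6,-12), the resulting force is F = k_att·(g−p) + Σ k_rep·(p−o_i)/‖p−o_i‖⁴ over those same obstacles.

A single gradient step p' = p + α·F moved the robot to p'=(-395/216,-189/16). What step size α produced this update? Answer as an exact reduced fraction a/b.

F_att = 3/2·(g−p) = 3/2·(6,1) = (9.0000,1.5000)
o1: d²=9 ≤ ρ²=16; F_rep = 10·(3,0)/9² = (0.3704,0.0000)
F = F_att + ΣF_rep = (9.3704,1.5000)
Δp = p'−p = (1.1713,0.1875); α = Δx/Fx = (253/216) / (253/27) = 1/8
check: Δy/Fy = (3/16) / (3/2) = 1/8 ✓

α = 1/8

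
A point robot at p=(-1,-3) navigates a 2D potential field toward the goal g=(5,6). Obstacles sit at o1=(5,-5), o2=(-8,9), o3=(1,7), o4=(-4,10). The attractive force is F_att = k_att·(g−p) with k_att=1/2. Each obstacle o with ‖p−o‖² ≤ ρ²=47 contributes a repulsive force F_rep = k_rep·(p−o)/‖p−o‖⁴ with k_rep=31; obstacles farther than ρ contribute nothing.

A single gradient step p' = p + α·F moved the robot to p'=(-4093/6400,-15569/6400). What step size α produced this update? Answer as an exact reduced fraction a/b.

α = 1/8

F_att = 1/2·(g−p) = 1/2·(6,9) = (3.0000,4.5000)
o1: d²=40 ≤ ρ²=47; F_rep = 31·(-6,2)/40² = (-0.1163,0.0387)
o2: d²=193 > ρ²=47 → inactive
o3: d²=104 > ρ²=47 → inactive
o4: d²=178 > ρ²=47 → inactive
F = F_att + ΣF_rep = (2.8838,4.5388)
Δp = p'−p = (0.3605,0.5673); α = Δx/Fx = (2307/6400) / (2307/800) = 1/8
check: Δy/Fy = (3631/6400) / (3631/800) = 1/8 ✓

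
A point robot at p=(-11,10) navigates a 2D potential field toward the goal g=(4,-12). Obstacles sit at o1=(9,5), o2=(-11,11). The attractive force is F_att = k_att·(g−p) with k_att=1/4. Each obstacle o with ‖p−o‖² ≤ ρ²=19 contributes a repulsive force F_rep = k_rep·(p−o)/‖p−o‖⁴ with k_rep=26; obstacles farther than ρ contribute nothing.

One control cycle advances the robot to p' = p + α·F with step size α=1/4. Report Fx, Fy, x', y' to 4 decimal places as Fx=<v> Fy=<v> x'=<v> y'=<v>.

F_att = 1/4·(g−p) = 1/4·(15,-22) = (3.7500,-5.5000)
o1: d²=425 > ρ²=19 → inactive
o2: d²=1 ≤ ρ²=19; F_rep = 26·(0,-1)/1² = (0.0000,-26.0000)
F = F_att + ΣF_rep = (3.7500,-31.5000)
p' = p + 1/4·F = (-10.0625,2.1250)

Fx=3.7500 Fy=-31.5000 x'=-10.0625 y'=2.1250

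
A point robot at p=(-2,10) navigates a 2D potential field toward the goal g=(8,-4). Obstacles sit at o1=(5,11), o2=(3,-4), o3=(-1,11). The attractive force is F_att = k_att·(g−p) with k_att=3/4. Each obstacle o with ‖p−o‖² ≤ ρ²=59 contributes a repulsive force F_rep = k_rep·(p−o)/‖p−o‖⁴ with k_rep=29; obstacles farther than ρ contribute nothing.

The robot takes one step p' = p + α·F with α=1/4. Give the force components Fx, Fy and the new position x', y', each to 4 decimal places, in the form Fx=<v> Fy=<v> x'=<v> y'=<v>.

Fx=0.1688 Fy=-17.7616 x'=-1.9578 y'=5.5596

F_att = 3/4·(g−p) = 3/4·(10,-14) = (7.5000,-10.5000)
o1: d²=50 ≤ ρ²=59; F_rep = 29·(-7,-1)/50² = (-0.0812,-0.0116)
o2: d²=221 > ρ²=59 → inactive
o3: d²=2 ≤ ρ²=59; F_rep = 29·(-1,-1)/2² = (-7.2500,-7.2500)
F = F_att + ΣF_rep = (0.1688,-17.7616)
p' = p + 1/4·F = (-1.9578,5.5596)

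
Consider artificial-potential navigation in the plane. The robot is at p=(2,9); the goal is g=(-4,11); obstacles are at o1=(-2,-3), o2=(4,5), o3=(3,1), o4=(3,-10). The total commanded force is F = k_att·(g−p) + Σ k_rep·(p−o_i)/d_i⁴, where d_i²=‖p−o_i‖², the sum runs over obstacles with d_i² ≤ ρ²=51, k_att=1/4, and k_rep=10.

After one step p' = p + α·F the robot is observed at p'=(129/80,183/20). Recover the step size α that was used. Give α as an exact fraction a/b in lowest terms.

F_att = 1/4·(g−p) = 1/4·(-6,2) = (-1.5000,0.5000)
o1: d²=160 > ρ²=51 → inactive
o2: d²=20 ≤ ρ²=51; F_rep = 10·(-2,4)/20² = (-0.0500,0.1000)
o3: d²=65 > ρ²=51 → inactive
o4: d²=362 > ρ²=51 → inactive
F = F_att + ΣF_rep = (-1.5500,0.6000)
Δp = p'−p = (-0.3875,0.1500); α = Δx/Fx = (-31/80) / (-31/20) = 1/4
check: Δy/Fy = (3/20) / (3/5) = 1/4 ✓

α = 1/4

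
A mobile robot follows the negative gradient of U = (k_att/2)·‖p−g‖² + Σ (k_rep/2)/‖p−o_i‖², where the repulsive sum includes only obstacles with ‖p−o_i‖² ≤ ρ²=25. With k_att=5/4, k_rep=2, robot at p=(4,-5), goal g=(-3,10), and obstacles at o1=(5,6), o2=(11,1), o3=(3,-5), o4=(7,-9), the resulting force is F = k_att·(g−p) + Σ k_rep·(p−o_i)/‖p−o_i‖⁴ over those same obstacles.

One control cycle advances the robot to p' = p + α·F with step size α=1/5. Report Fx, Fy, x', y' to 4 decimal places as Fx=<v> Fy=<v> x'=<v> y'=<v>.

Fx=-6.7596 Fy=18.7628 x'=2.6481 y'=-1.2474

F_att = 5/4·(g−p) = 5/4·(-7,15) = (-8.7500,18.7500)
o1: d²=122 > ρ²=25 → inactive
o2: d²=85 > ρ²=25 → inactive
o3: d²=1 ≤ ρ²=25; F_rep = 2·(1,0)/1² = (2.0000,0.0000)
o4: d²=25 ≤ ρ²=25; F_rep = 2·(-3,4)/25² = (-0.0096,0.0128)
F = F_att + ΣF_rep = (-6.7596,18.7628)
p' = p + 1/5·F = (2.6481,-1.2474)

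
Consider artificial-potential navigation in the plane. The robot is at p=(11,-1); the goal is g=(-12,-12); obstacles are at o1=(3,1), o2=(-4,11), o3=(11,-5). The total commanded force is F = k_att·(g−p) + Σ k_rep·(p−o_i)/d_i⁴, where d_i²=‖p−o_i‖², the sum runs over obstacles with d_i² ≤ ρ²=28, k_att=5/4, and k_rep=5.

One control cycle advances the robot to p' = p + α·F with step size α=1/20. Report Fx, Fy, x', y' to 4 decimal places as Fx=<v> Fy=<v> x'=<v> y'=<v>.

F_att = 5/4·(g−p) = 5/4·(-23,-11) = (-28.7500,-13.7500)
o1: d²=68 > ρ²=28 → inactive
o2: d²=369 > ρ²=28 → inactive
o3: d²=16 ≤ ρ²=28; F_rep = 5·(0,4)/16² = (0.0000,0.0781)
F = F_att + ΣF_rep = (-28.7500,-13.6719)
p' = p + 1/20·F = (9.5625,-1.6836)

Fx=-28.7500 Fy=-13.6719 x'=9.5625 y'=-1.6836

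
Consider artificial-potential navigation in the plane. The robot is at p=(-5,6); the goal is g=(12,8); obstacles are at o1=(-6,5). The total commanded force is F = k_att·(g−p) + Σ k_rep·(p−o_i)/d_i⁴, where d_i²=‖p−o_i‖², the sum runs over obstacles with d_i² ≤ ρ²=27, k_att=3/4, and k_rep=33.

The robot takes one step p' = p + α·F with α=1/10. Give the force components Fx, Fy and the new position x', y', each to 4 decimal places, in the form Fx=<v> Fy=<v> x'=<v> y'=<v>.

F_att = 3/4·(g−p) = 3/4·(17,2) = (12.7500,1.5000)
o1: d²=2 ≤ ρ²=27; F_rep = 33·(1,1)/2² = (8.2500,8.2500)
F = F_att + ΣF_rep = (21.0000,9.7500)
p' = p + 1/10·F = (-2.9000,6.9750)

Fx=21.0000 Fy=9.7500 x'=-2.9000 y'=6.9750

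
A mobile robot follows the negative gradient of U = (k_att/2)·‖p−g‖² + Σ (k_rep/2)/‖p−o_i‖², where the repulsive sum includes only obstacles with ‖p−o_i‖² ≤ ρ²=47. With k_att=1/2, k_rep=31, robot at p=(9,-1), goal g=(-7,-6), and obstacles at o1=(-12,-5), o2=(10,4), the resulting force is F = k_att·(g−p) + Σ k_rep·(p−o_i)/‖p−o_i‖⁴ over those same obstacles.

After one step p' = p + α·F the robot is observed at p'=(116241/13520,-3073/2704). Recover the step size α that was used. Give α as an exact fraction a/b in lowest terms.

α = 1/20

F_att = 1/2·(g−p) = 1/2·(-16,-5) = (-8.0000,-2.5000)
o1: d²=457 > ρ²=47 → inactive
o2: d²=26 ≤ ρ²=47; F_rep = 31·(-1,-5)/26² = (-0.0459,-0.2293)
F = F_att + ΣF_rep = (-8.0459,-2.7293)
Δp = p'−p = (-0.4023,-0.1365); α = Δx/Fx = (-5439/13520) / (-5439/676) = 1/20
check: Δy/Fy = (-369/2704) / (-1845/676) = 1/20 ✓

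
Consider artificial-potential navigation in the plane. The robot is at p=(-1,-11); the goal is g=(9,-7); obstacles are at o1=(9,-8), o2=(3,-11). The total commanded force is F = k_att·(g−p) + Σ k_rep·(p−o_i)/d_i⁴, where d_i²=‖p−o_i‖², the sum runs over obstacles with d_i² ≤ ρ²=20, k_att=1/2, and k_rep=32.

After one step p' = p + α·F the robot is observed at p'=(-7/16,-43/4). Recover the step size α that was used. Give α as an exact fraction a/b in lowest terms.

α = 1/8

F_att = 1/2·(g−p) = 1/2·(10,4) = (5.0000,2.0000)
o1: d²=109 > ρ²=20 → inactive
o2: d²=16 ≤ ρ²=20; F_rep = 32·(-4,0)/16² = (-0.5000,0.0000)
F = F_att + ΣF_rep = (4.5000,2.0000)
Δp = p'−p = (0.5625,0.2500); α = Δx/Fx = (9/16) / (9/2) = 1/8
check: Δy/Fy = (1/4) / (2) = 1/8 ✓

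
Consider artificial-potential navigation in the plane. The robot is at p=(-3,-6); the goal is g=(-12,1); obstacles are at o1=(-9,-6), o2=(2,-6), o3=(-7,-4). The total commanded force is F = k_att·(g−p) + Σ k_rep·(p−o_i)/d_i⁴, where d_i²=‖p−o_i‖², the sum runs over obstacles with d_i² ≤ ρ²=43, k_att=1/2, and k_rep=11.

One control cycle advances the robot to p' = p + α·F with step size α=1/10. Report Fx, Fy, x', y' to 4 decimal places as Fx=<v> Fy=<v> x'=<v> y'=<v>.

F_att = 1/2·(g−p) = 1/2·(-9,7) = (-4.5000,3.5000)
o1: d²=36 ≤ ρ²=43; F_rep = 11·(6,0)/36² = (0.0509,0.0000)
o2: d²=25 ≤ ρ²=43; F_rep = 11·(-5,0)/25² = (-0.0880,0.0000)
o3: d²=20 ≤ ρ²=43; F_rep = 11·(4,-2)/20² = (0.1100,-0.0550)
F = F_att + ΣF_rep = (-4.4271,3.4450)
p' = p + 1/10·F = (-3.4427,-5.6555)

Fx=-4.4271 Fy=3.4450 x'=-3.4427 y'=-5.6555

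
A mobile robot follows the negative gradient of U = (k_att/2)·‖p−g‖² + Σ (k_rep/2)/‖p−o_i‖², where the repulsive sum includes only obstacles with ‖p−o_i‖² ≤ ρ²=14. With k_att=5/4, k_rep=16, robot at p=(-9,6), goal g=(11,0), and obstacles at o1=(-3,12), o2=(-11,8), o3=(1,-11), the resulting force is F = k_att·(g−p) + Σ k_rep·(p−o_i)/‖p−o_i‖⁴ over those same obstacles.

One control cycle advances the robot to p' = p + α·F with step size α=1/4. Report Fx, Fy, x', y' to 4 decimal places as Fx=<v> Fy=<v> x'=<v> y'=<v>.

Fx=25.5000 Fy=-8.0000 x'=-2.6250 y'=4.0000

F_att = 5/4·(g−p) = 5/4·(20,-6) = (25.0000,-7.5000)
o1: d²=72 > ρ²=14 → inactive
o2: d²=8 ≤ ρ²=14; F_rep = 16·(2,-2)/8² = (0.5000,-0.5000)
o3: d²=389 > ρ²=14 → inactive
F = F_att + ΣF_rep = (25.5000,-8.0000)
p' = p + 1/4·F = (-2.6250,4.0000)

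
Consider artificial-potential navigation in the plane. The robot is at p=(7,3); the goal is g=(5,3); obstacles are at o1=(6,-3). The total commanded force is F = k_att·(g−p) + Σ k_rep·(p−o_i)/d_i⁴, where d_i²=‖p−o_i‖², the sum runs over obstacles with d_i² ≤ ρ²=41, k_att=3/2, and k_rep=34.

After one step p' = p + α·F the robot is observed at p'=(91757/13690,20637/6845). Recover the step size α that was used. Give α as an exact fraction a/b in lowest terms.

F_att = 3/2·(g−p) = 3/2·(-2,0) = (-3.0000,0.0000)
o1: d²=37 ≤ ρ²=41; F_rep = 34·(1,6)/37² = (0.0248,0.1490)
F = F_att + ΣF_rep = (-2.9752,0.1490)
Δp = p'−p = (-0.2975,0.0149); α = Δx/Fx = (-4073/13690) / (-4073/1369) = 1/10
check: Δy/Fy = (102/6845) / (204/1369) = 1/10 ✓

α = 1/10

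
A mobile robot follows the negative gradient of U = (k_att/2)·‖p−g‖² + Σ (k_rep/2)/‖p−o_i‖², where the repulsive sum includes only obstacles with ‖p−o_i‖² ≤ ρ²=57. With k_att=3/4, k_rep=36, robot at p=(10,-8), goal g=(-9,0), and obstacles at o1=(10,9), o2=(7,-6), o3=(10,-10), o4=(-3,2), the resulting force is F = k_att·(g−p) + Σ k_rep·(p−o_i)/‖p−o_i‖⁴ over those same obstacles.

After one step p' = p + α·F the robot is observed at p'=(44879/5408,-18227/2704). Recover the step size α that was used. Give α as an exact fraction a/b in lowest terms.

α = 1/8

F_att = 3/4·(g−p) = 3/4·(-19,8) = (-14.2500,6.0000)
o1: d²=289 > ρ²=57 → inactive
o2: d²=13 ≤ ρ²=57; F_rep = 36·(3,-2)/13² = (0.6391,-0.4260)
o3: d²=4 ≤ ρ²=57; F_rep = 36·(0,2)/4² = (0.0000,4.5000)
o4: d²=269 > ρ²=57 → inactive
F = F_att + ΣF_rep = (-13.6109,10.0740)
Δp = p'−p = (-1.7014,1.2592); α = Δx/Fx = (-9201/5408) / (-9201/676) = 1/8
check: Δy/Fy = (3405/2704) / (3405/338) = 1/8 ✓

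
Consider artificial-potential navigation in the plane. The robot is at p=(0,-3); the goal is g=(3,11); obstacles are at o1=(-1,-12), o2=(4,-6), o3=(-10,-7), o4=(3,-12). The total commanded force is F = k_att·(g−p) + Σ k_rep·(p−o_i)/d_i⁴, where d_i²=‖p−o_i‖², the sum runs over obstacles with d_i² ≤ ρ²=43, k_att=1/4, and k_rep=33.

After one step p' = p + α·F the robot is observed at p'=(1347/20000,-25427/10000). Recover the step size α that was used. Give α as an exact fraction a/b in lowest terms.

F_att = 1/4·(g−p) = 1/4·(3,14) = (0.7500,3.5000)
o1: d²=82 > ρ²=43 → inactive
o2: d²=25 ≤ ρ²=43; F_rep = 33·(-4,3)/25² = (-0.2112,0.1584)
o3: d²=116 > ρ²=43 → inactive
o4: d²=90 > ρ²=43 → inactive
F = F_att + ΣF_rep = (0.5388,3.6584)
Δp = p'−p = (0.0673,0.4573); α = Δx/Fx = (1347/20000) / (1347/2500) = 1/8
check: Δy/Fy = (4573/10000) / (4573/1250) = 1/8 ✓

α = 1/8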